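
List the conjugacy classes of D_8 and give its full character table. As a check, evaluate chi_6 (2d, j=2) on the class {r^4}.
Conjugacy classes: {e} of size 1, {r^4} of size 1, {r^1, r^7} of size 2, {r^2, r^6} of size 2, {r^3, r^5} of size 2, {s, sr^2, ...} of size 4, {sr, sr^3, ...} of size 4.
Character table:
  irrep \ class              {e} (size 1)  {r^4} (size 1)  {r^1, r^7} (size 2)  {r^2, r^6} (size 2)  {r^3, r^5} (size 2)  {s, sr^2, ...} (size 4)  {sr, sr^3, ...} (size 4)
  chi_1 (triv)               1             1               1                    1                    1                    1                        1                       
  chi_2 (sign: r->1, s->-1)  1             1               1                    1                    1                    -1                       -1                      
  chi_3 (r->-1, s->1)        1             1               -1                   1                    -1                   1                        -1                      
  chi_4 (r->-1, s->-1)       1             1               -1                   1                    -1                   -1                       1                       
  chi_5 (2d, j=1)            2             -2              sqrt(2)              0                    -sqrt(2)             0                        0                       
  chi_6 (2d, j=2)            2             2               0                    -2                   0                    0                        0                       
  chi_7 (2d, j=3)            2             -2              -sqrt(2)             0                    sqrt(2)              0                        0                       

Spot check: chi_6 (2d, j=2) on {r^4} = 2.

Details: D_8 has order 2*8 = 16 with 7 conjugacy classes, hence 7 irreducibles. Sum of squared dims 1 + 1 + 1 + 1 + 4 + 4 + 4 = 16 = |G|. Linear characters come from the abelianisation; the 2-dimensional irreps have character r^k -> 2*cos(2*pi*j*k/8), reflections -> 0.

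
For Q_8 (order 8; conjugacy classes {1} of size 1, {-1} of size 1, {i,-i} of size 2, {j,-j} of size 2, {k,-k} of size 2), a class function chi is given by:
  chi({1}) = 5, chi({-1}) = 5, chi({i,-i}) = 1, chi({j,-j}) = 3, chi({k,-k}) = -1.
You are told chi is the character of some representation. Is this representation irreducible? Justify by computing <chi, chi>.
Not irreducible (reducible): <chi, chi> = 9 > 1.

Proof sketch: <chi, chi> = (1/|G|) sum_C |C| * |chi(C)|^2 = (1/8)[1*|5|^2 + 1*|5|^2 + 2*|1|^2 + 2*|3|^2 + 2*|-1|^2]
  = (1/8)[(25) + (25) + (2) + (18) + (2)] = 72/8 = 9.
A character is irreducible iff <chi, chi> = 1, so this representation is reducible.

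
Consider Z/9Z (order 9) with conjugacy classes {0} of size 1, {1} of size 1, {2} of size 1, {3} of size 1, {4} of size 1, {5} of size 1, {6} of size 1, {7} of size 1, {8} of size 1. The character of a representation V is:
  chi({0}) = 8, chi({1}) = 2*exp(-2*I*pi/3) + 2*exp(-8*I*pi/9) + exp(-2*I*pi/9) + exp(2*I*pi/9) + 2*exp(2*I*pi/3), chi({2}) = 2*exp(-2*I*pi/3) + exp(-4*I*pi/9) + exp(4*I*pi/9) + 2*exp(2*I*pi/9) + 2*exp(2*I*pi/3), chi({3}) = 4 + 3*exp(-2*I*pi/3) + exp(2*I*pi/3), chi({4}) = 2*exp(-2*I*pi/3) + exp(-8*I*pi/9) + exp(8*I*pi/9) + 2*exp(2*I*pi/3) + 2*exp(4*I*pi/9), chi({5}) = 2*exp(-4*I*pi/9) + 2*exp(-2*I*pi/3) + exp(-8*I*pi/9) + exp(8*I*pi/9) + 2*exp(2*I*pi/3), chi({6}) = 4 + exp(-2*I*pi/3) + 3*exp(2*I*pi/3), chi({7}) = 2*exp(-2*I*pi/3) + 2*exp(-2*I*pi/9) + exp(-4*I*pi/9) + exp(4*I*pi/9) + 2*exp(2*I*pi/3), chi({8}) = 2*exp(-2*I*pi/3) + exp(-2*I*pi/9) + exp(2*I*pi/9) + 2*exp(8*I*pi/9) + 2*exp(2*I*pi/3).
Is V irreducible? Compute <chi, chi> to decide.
Not irreducible (reducible): <chi, chi> = 14 > 1.

Justification: <chi, chi> = (1/|G|) sum_C |C| * |chi(C)|^2 = (1/9)[1*|8|^2 + 1*|2*exp(-2*I*pi/3) + 2*exp(-8*I*pi/9) + exp(-2*I*pi/9) + exp(2*I*pi/9) + 2*exp(2*I*pi/3)|^2 + 1*|2*exp(-2*I*pi/3) + exp(-4*I*pi/9) + exp(4*I*pi/9) + 2*exp(2*I*pi/9) + 2*exp(2*I*pi/3)|^2 + 1*|4 + 3*exp(-2*I*pi/3) + exp(2*I*pi/3)|^2 + 1*|2*exp(-2*I*pi/3) + exp(-8*I*pi/9) + exp(8*I*pi/9) + 2*exp(2*I*pi/3) + 2*exp(4*I*pi/9)|^2 + 1*|2*exp(-4*I*pi/9) + 2*exp(-2*I*pi/3) + exp(-8*I*pi/9) + exp(8*I*pi/9) + 2*exp(2*I*pi/3)|^2 + 1*|4 + exp(-2*I*pi/3) + 3*exp(2*I*pi/3)|^2 + 1*|2*exp(-2*I*pi/3) + 2*exp(-2*I*pi/9) + exp(-4*I*pi/9) + exp(4*I*pi/9) + 2*exp(2*I*pi/3)|^2 + 1*|2*exp(-2*I*pi/3) + exp(-2*I*pi/9) + exp(2*I*pi/9) + 2*exp(8*I*pi/9) + 2*exp(2*I*pi/3)|^2]
  = (1/9)[(64) + (14 + 9*exp(-4*I*pi/9) + 6*exp(-2*I*pi/3) + 4*exp(-2*I*pi/9) + 6*exp(-8*I*pi/9) + 6*exp(8*I*pi/9) + 4*exp(2*I*pi/9) + 6*exp(2*I*pi/3) + 9*exp(4*I*pi/9)) + (14 + 6*exp(-2*I*pi/3) + 4*exp(-4*I*pi/9) + 6*exp(-2*I*pi/9) + 9*exp(-8*I*pi/9) + 9*exp(8*I*pi/9) + 6*exp(2*I*pi/9) + 4*exp(4*I*pi/9) + 6*exp(2*I*pi/3)) + (7) + (14 + 6*exp(-4*I*pi/9) + 9*exp(-2*I*pi/9) + 6*exp(-2*I*pi/3) + 4*exp(-8*I*pi/9) + 4*exp(8*I*pi/9) + 6*exp(2*I*pi/3) + 9*exp(2*I*pi/9) + 6*exp(4*I*pi/9)) + (14 + 6*exp(-4*I*pi/9) + 9*exp(-2*I*pi/9) + 6*exp(-2*I*pi/3) + 4*exp(-8*I*pi/9) + 4*exp(8*I*pi/9) + 6*exp(2*I*pi/3) + 9*exp(2*I*pi/9) + 6*exp(4*I*pi/9)) + (7) + (14 + 6*exp(-2*I*pi/3) + 4*exp(-4*I*pi/9) + 6*exp(-2*I*pi/9) + 9*exp(-8*I*pi/9) + 9*exp(8*I*pi/9) + 6*exp(2*I*pi/9) + 4*exp(4*I*pi/9) + 6*exp(2*I*pi/3)) + (14 + 9*exp(-4*I*pi/9) + 6*exp(-2*I*pi/3) + 4*exp(-2*I*pi/9) + 6*exp(-8*I*pi/9) + 6*exp(8*I*pi/9) + 4*exp(2*I*pi/9) + 6*exp(2*I*pi/3) + 9*exp(4*I*pi/9))] = 126/9 = 14.
(Exp terms are combined using exp(i*s)*conj(exp(i*t)) = exp(i*(s-t)), and sums of them are collapsed using the identity that for every m > 1 the m distinct m-th roots of unity sum to 0, e.g. 1 + exp(2*I*pi/3) + exp(-2*I*pi/3) = 0.)
A character is irreducible iff <chi, chi> = 1, so this representation is reducible.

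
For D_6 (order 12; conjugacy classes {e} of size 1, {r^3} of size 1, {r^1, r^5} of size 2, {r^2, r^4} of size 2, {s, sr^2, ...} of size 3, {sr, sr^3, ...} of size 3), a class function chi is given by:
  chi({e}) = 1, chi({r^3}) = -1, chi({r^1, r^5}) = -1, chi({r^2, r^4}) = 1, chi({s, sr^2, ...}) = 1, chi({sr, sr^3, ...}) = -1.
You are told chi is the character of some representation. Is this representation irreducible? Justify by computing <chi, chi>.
Irreducible: <chi, chi> = 1.

Solution. <chi, chi> = (1/|G|) sum_C |C| * |chi(C)|^2 = (1/12)[1*|1|^2 + 1*|-1|^2 + 2*|-1|^2 + 2*|1|^2 + 3*|1|^2 + 3*|-1|^2]
  = (1/12)[(1) + (1) + (2) + (2) + (3) + (3)] = 12/12 = 1.
A character is irreducible iff <chi, chi> = 1, so this representation is irreducible.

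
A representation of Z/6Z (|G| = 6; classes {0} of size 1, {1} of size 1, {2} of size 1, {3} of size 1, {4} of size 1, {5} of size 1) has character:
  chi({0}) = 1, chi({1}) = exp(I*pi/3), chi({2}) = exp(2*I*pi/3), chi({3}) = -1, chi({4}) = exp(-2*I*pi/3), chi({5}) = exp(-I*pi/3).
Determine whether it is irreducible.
Irreducible: <chi, chi> = 1.

Working: <chi, chi> = (1/|G|) sum_C |C| * |chi(C)|^2 = (1/6)[1*|1|^2 + 1*|exp(I*pi/3)|^2 + 1*|exp(2*I*pi/3)|^2 + 1*|-1|^2 + 1*|exp(-2*I*pi/3)|^2 + 1*|exp(-I*pi/3)|^2]
  = (1/6)[(1) + (1) + (1) + (1) + (1) + (1)] = 6/6 = 1.
(Exp terms are combined using exp(i*s)*conj(exp(i*t)) = exp(i*(s-t)), and sums of them are collapsed using the identity that for every m > 1 the m distinct m-th roots of unity sum to 0, e.g. 1 + exp(2*I*pi/3) + exp(-2*I*pi/3) = 0.)
A character is irreducible iff <chi, chi> = 1, so this representation is irreducible.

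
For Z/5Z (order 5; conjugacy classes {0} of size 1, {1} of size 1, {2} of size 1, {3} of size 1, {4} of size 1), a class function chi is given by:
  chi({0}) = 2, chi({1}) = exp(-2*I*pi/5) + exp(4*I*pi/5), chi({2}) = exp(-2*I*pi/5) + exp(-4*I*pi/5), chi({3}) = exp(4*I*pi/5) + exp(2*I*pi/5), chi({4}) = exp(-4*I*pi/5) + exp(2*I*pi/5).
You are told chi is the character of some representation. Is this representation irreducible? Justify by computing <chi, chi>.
Not irreducible (reducible): <chi, chi> = 2 > 1.

Details: <chi, chi> = (1/|G|) sum_C |C| * |chi(C)|^2 = (1/5)[1*|2|^2 + 1*|exp(-2*I*pi/5) + exp(4*I*pi/5)|^2 + 1*|exp(-2*I*pi/5) + exp(-4*I*pi/5)|^2 + 1*|exp(4*I*pi/5) + exp(2*I*pi/5)|^2 + 1*|exp(-4*I*pi/5) + exp(2*I*pi/5)|^2]
  = (1/5)[(4) + (2 + exp(-4*I*pi/5) + exp(4*I*pi/5)) + (2 + exp(-2*I*pi/5) + exp(2*I*pi/5)) + (2 + exp(-2*I*pi/5) + exp(2*I*pi/5)) + (2 + exp(-4*I*pi/5) + exp(4*I*pi/5))] = 10/5 = 2.
(Exp terms are combined using exp(i*s)*conj(exp(i*t)) = exp(i*(s-t)), and sums of them are collapsed using the identity that for every m > 1 the m distinct m-th roots of unity sum to 0, e.g. 1 + exp(2*I*pi/3) + exp(-2*I*pi/3) = 0.)
A character is irreducible iff <chi, chi> = 1, so this representation is reducible.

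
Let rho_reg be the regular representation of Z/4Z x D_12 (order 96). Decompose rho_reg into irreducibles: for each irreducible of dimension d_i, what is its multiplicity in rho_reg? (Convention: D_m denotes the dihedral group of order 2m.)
Each irreducible V_i of dimension d_i appears with multiplicity d_i, i.e. rho_reg = (direct sum over all irreducibles V_i) d_i V_i. The irreducible dimensions for Z/4Z x D_12 are 1, 1, 1, 1, 1, 1, 1, 1, 1, 1, 1, 1, 1, 1, 1, 1, 2, 2, 2, 2, 2, 2, 2, 2, 2, 2, 2, 2, 2, 2, 2, 2, 2, 2, 2, 2: 16 irreducibles of dimension 1, each with multiplicity 1; 20 irreducibles of dimension 2, each with multiplicity 2. Total dimension 16*1*1 + 20*2*2 = 96 = |G|.

Details: General theorem: in the regular representation of a finite group G, each irreducible appears with multiplicity equal to its dimension. Check: dim(rho_reg) = sum d_i^2 = 1 + 1 + 1 + 1 + 1 + 1 + 1 + 1 + 1 + 1 + 1 + 1 + 1 + 1 + 1 + 1 + 4 + 4 + 4 + 4 + 4 + 4 + 4 + 4 + 4 + 4 + 4 + 4 + 4 + 4 + 4 + 4 + 4 + 4 + 4 + 4 = 96 = |G|.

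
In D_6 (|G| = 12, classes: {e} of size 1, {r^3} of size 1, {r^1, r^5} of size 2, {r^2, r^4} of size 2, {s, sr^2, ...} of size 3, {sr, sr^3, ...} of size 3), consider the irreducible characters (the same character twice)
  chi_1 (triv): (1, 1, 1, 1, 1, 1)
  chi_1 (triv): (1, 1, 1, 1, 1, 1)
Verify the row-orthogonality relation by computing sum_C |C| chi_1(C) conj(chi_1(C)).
Sum = 12 = |G| = 12; so <chi_1, chi_1> = 1 (norm-1 confirms irreducibility).

Argument: Compute term by term over conjugacy classes (|C| * chi_1(C) * conj(chi_1(C))):
  1*(1)*conj(1) + 1*(1)*conj(1) + 2*(1)*conj(1) + 2*(1)*conj(1) + 3*(1)*conj(1) + 3*(1)*conj(1)
  = (1) + (1) + (2) + (2) + (3) + (3)
  = 12.
Dividing by |G| = 12 gives 12/12 = 1, matching the row-orthogonality relation <chi_1, chi_1> = [chi_1 = chi_1].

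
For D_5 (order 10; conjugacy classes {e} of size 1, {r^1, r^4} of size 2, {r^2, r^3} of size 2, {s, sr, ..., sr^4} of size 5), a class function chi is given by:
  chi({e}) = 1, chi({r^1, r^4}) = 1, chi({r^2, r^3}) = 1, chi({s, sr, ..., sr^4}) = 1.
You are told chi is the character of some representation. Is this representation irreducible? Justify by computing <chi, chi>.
Irreducible: <chi, chi> = 1.

Why: <chi, chi> = (1/|G|) sum_C |C| * |chi(C)|^2 = (1/10)[1*|1|^2 + 2*|1|^2 + 2*|1|^2 + 5*|1|^2]
  = (1/10)[(1) + (2) + (2) + (5)] = 10/10 = 1.
A character is irreducible iff <chi, chi> = 1, so this representation is irreducible.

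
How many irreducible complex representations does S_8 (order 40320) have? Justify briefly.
22

Working: The number of irreducible complex representations of a finite group equals its number of conjugacy classes. Conjugacy classes in S_8 correspond to cycle types, i.e. partitions of 8; there are p(8) = 22 of them, so S_8 (order 40320) has exactly 22 irreducible complex representations.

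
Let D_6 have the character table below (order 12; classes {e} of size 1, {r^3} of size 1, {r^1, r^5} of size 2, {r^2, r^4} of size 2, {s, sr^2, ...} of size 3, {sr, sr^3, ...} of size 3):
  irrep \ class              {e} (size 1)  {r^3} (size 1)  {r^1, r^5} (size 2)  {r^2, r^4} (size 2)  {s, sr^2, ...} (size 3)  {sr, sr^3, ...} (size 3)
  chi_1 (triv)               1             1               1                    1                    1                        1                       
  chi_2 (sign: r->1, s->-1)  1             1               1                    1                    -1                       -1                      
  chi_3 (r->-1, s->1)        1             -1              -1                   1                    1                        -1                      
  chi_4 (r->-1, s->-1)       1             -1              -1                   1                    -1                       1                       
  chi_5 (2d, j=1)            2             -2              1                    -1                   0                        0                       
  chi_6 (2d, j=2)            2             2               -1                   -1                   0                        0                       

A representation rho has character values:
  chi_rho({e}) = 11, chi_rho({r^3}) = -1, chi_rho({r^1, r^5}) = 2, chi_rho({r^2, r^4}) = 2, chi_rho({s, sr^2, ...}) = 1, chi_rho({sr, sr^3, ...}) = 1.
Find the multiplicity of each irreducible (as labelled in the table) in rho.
Multiplicities: chi_1: 2, chi_2: 1, chi_3: 1, chi_4: 1, chi_5: 2, chi_6: 1.

Details: Use <chi_rho, chi> = (1/|G|) sum_C |C| * chi_rho(C) * conj(chi(C)) with |G| = 12 for each irreducible chi in the table:
  <chi_rho, chi_1> = (1/12)[1*(11)*conj(1) + 1*(-1)*conj(1) + 2*(2)*conj(1) + 2*(2)*conj(1) + 3*(1)*conj(1) + 3*(1)*conj(1)]
      = (1/12)[(11) + (-1) + (4) + (4) + (3) + (3)] = 24/12 = 2
  <chi_rho, chi_2> = (1/12)[1*(11)*conj(1) + 1*(-1)*conj(1) + 2*(2)*conj(1) + 2*(2)*conj(1) + 3*(1)*conj(-1) + 3*(1)*conj(-1)]
      = (1/12)[(11) + (-1) + (4) + (4) + (-3) + (-3)] = 12/12 = 1
  <chi_rho, chi_3> = (1/12)[1*(11)*conj(1) + 1*(-1)*conj(-1) + 2*(2)*conj(-1) + 2*(2)*conj(1) + 3*(1)*conj(1) + 3*(1)*conj(-1)]
      = (1/12)[(11) + (1) + (-4) + (4) + (3) + (-3)] = 12/12 = 1
  <chi_rho, chi_4> = (1/12)[1*(11)*conj(1) + 1*(-1)*conj(-1) + 2*(2)*conj(-1) + 2*(2)*conj(1) + 3*(1)*conj(-1) + 3*(1)*conj(1)]
      = (1/12)[(11) + (1) + (-4) + (4) + (-3) + (3)] = 12/12 = 1
  <chi_rho, chi_5> = (1/12)[1*(11)*conj(2) + 1*(-1)*conj(-2) + 2*(2)*conj(1) + 2*(2)*conj(-1) + 3*(1)*conj(0) + 3*(1)*conj(0)]
      = (1/12)[(22) + (2) + (4) + (-4) + (0) + (0)] = 24/12 = 2
  <chi_rho, chi_6> = (1/12)[1*(11)*conj(2) + 1*(-1)*conj(2) + 2*(2)*conj(-1) + 2*(2)*conj(-1) + 3*(1)*conj(0) + 3*(1)*conj(0)]
      = (1/12)[(22) + (-2) + (-4) + (-4) + (0) + (0)] = 12/12 = 1
Dimension check: dim(rho) = sum (mult * dim) = 2*1 + 1*1 + 1*1 + 1*1 + 2*2 + 1*2 = 11 = chi_rho(e) = 11.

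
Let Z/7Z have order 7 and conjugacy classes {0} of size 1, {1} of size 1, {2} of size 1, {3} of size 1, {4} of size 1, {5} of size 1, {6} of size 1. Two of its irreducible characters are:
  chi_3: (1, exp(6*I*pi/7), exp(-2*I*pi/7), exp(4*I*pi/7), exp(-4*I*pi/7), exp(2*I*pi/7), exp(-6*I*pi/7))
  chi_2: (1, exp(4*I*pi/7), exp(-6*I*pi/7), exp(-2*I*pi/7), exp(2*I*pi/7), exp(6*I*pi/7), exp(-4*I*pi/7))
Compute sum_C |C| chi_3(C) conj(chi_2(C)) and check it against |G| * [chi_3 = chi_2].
Sum = 0; so <chi_3, chi_2> = 0 (distinct irreducibles are orthogonal).

Argument: Compute term by term over conjugacy classes (|C| * chi_3(C) * conj(chi_2(C))):
  1*(1)*conj(1) + 1*(exp(6*I*pi/7))*conj(exp(4*I*pi/7)) + 1*(exp(-2*I*pi/7))*conj(exp(-6*I*pi/7)) + 1*(exp(4*I*pi/7))*conj(exp(-2*I*pi/7)) + 1*(exp(-4*I*pi/7))*conj(exp(2*I*pi/7)) + 1*(exp(2*I*pi/7))*conj(exp(6*I*pi/7)) + 1*(exp(-6*I*pi/7))*conj(exp(-4*I*pi/7))
  = (1) + (exp(2*I*pi/7)) + (exp(4*I*pi/7)) + (exp(6*I*pi/7)) + (exp(-6*I*pi/7)) + (exp(-4*I*pi/7)) + (exp(-2*I*pi/7))
  = 0.
(Exp terms are combined using exp(i*s)*conj(exp(i*t)) = exp(i*(s-t)), and sums of them are collapsed using the identity that for every m > 1 the m distinct m-th roots of unity sum to 0, e.g. 1 + exp(2*I*pi/3) + exp(-2*I*pi/3) = 0.)
Dividing by |G| = 7 gives 0/7 = 0, matching the row-orthogonality relation <chi_3, chi_2> = [chi_3 = chi_2].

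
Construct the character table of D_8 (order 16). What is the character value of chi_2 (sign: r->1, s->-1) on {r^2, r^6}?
Conjugacy classes: {e} of size 1, {r^4} of size 1, {r^1, r^7} of size 2, {r^2, r^6} of size 2, {r^3, r^5} of size 2, {s, sr^2, ...} of size 4, {sr, sr^3, ...} of size 4.
Character table:
  irrep \ class              {e} (size 1)  {r^4} (size 1)  {r^1, r^7} (size 2)  {r^2, r^6} (size 2)  {r^3, r^5} (size 2)  {s, sr^2, ...} (size 4)  {sr, sr^3, ...} (size 4)
  chi_1 (triv)               1             1               1                    1                    1                    1                        1                       
  chi_2 (sign: r->1, s->-1)  1             1               1                    1                    1                    -1                       -1                      
  chi_3 (r->-1, s->1)        1             1               -1                   1                    -1                   1                        -1                      
  chi_4 (r->-1, s->-1)       1             1               -1                   1                    -1                   -1                       1                       
  chi_5 (2d, j=1)            2             -2              sqrt(2)              0                    -sqrt(2)             0                        0                       
  chi_6 (2d, j=2)            2             2               0                    -2                   0                    0                        0                       
  chi_7 (2d, j=3)            2             -2              -sqrt(2)             0                    sqrt(2)              0                        0                       

Spot check: chi_2 (sign: r->1, s->-1) on {r^2, r^6} = 1.

Explanation: D_8 has order 2*8 = 16 with 7 conjugacy classes, hence 7 irreducibles. Sum of squared dims 1 + 1 + 1 + 1 + 4 + 4 + 4 = 16 = |G|. Linear characters come from the abelianisation; the 2-dimensional irreps have character r^k -> 2*cos(2*pi*j*k/8), reflections -> 0.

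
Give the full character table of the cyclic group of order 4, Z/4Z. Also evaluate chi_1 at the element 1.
Character table of Z/4Z (irreps indexed chi_0,...,chi_3 with chi_k(m) = zeta_4^(k*m), zeta_4 = exp(2*pi*i/4)):
  irrep \ class  {0} (size 1)  {1} (size 1)  {2} (size 1)  {3} (size 1)
  chi_0          1             1             1             1           
  chi_1          1             I             -1            -I          
  chi_2          1             -1            1             -1          
  chi_3          1             -I            -1            I           

Spot check: chi_1(1) = zeta_4^(1*1) = zeta_4^1 = I.

Argument: Z/4Z is abelian, so all 4 irreducible complex representations are 1-dimensional. They are given by chi_k(m) = zeta_4^(k*m) for k = 0,...,3. Row orthogonality: sum_m chi_k(m) conj(chi_l(m)) = 4 * [k = l].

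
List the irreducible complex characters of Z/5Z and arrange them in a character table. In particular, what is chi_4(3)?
Character table of Z/5Z (irreps indexed chi_0,...,chi_4 with chi_k(m) = zeta_5^(k*m), zeta_5 = exp(2*pi*i/5)):
  irrep \ class  {0} (size 1)  {1} (size 1)    {2} (size 1)    {3} (size 1)    {4} (size 1)  
  chi_0          1             1               1               1               1             
  chi_1          1             exp(2*I*pi/5)   exp(4*I*pi/5)   exp(-4*I*pi/5)  exp(-2*I*pi/5)
  chi_2          1             exp(4*I*pi/5)   exp(-2*I*pi/5)  exp(2*I*pi/5)   exp(-4*I*pi/5)
  chi_3          1             exp(-4*I*pi/5)  exp(2*I*pi/5)   exp(-2*I*pi/5)  exp(4*I*pi/5) 
  chi_4          1             exp(-2*I*pi/5)  exp(-4*I*pi/5)  exp(4*I*pi/5)   exp(2*I*pi/5) 

Spot check: chi_4(3) = zeta_5^(4*3) = zeta_5^12 = exp(4*I*pi/5).

Working: Z/5Z is abelian, so all 5 irreducible complex representations are 1-dimensional. They are given by chi_k(m) = zeta_5^(k*m) for k = 0,...,4. Row orthogonality: sum_m chi_k(m) conj(chi_l(m)) = 5 * [k = l].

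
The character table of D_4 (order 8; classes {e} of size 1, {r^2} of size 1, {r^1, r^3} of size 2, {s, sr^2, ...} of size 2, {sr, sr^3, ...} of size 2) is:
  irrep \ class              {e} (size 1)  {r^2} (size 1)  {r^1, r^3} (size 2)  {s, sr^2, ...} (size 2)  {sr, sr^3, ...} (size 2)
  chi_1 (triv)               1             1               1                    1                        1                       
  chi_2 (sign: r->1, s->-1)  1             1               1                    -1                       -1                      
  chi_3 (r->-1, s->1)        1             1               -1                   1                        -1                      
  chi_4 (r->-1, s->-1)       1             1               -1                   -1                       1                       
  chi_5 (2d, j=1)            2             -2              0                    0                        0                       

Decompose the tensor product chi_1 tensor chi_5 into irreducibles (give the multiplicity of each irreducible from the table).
chi_1 tensor chi_5 = chi_5 (all other irreducibles have multiplicity 0).

Argument: The character of a tensor product is the pointwise product (chi_1 * chi_5)(C) = chi_1(C) * chi_5(C):
  {e}: (1)*(2), {r^2}: (1)*(-2), {r^1, r^3}: (1)*(0), {s, sr^2, ...}: (1)*(0), {sr, sr^3, ...}: (1)*(0)
so (chi_1 * chi_5) takes values
  {e} -> 2, {r^2} -> -2, {r^1, r^3} -> 0, {s, sr^2, ...} -> 0, {sr, sr^3, ...} -> 0.
Now take the inner product of this character with each irreducible chi from the table, <chi_1*chi_5, chi> = (1/8) sum_C |C| (chi_1*chi_5)(C) conj(chi(C)):
  <chi_1*chi_5, chi_1> = (1/8)[1*(2)*conj(1) + 1*(-2)*conj(1) + 2*(0)*conj(1) + 2*(0)*conj(1) + 2*(0)*conj(1)]
      = (1/8)[(2) + (-2) + (0) + (0) + (0)] = 0/8 = 0
  <chi_1*chi_5, chi_2> = (1/8)[1*(2)*conj(1) + 1*(-2)*conj(1) + 2*(0)*conj(1) + 2*(0)*conj(-1) + 2*(0)*conj(-1)]
      = (1/8)[(2) + (-2) + (0) + (0) + (0)] = 0/8 = 0
  <chi_1*chi_5, chi_3> = (1/8)[1*(2)*conj(1) + 1*(-2)*conj(1) + 2*(0)*conj(-1) + 2*(0)*conj(1) + 2*(0)*conj(-1)]
      = (1/8)[(2) + (-2) + (0) + (0) + (0)] = 0/8 = 0
  <chi_1*chi_5, chi_4> = (1/8)[1*(2)*conj(1) + 1*(-2)*conj(1) + 2*(0)*conj(-1) + 2*(0)*conj(-1) + 2*(0)*conj(1)]
      = (1/8)[(2) + (-2) + (0) + (0) + (0)] = 0/8 = 0
  <chi_1*chi_5, chi_5> = (1/8)[1*(2)*conj(2) + 1*(-2)*conj(-2) + 2*(0)*conj(0) + 2*(0)*conj(0) + 2*(0)*conj(0)]
      = (1/8)[(4) + (4) + (0) + (0) + (0)] = 8/8 = 1
Hence the multiplicities are chi_5: 1. Dimension check: dim(chi_1)*dim(chi_5) = 1*2 = 2 and sum (mult * dim) = 1*2 = 2.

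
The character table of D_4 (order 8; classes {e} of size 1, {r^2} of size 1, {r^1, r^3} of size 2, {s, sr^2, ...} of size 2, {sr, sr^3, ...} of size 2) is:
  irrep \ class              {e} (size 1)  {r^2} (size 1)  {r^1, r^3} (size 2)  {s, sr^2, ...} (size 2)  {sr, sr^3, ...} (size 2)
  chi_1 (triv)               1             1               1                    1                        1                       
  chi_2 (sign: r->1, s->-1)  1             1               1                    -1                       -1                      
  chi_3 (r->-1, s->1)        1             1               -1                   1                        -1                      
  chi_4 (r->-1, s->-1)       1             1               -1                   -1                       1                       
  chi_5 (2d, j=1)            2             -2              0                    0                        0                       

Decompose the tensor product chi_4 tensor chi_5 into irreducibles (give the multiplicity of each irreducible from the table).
chi_4 tensor chi_5 = chi_5 (all other irreducibles have multiplicity 0).

Explanation: The character of a tensor product is the pointwise product (chi_4 * chi_5)(C) = chi_4(C) * chi_5(C):
  {e}: (1)*(2), {r^2}: (1)*(-2), {r^1, r^3}: (-1)*(0), {s, sr^2, ...}: (-1)*(0), {sr, sr^3, ...}: (1)*(0)
so (chi_4 * chi_5) takes values
  {e} -> 2, {r^2} -> -2, {r^1, r^3} -> 0, {s, sr^2, ...} -> 0, {sr, sr^3, ...} -> 0.
Now take the inner product of this character with each irreducible chi from the table, <chi_4*chi_5, chi> = (1/8) sum_C |C| (chi_4*chi_5)(C) conj(chi(C)):
  <chi_4*chi_5, chi_1> = (1/8)[1*(2)*conj(1) + 1*(-2)*conj(1) + 2*(0)*conj(1) + 2*(0)*conj(1) + 2*(0)*conj(1)]
      = (1/8)[(2) + (-2) + (0) + (0) + (0)] = 0/8 = 0
  <chi_4*chi_5, chi_2> = (1/8)[1*(2)*conj(1) + 1*(-2)*conj(1) + 2*(0)*conj(1) + 2*(0)*conj(-1) + 2*(0)*conj(-1)]
      = (1/8)[(2) + (-2) + (0) + (0) + (0)] = 0/8 = 0
  <chi_4*chi_5, chi_3> = (1/8)[1*(2)*conj(1) + 1*(-2)*conj(1) + 2*(0)*conj(-1) + 2*(0)*conj(1) + 2*(0)*conj(-1)]
      = (1/8)[(2) + (-2) + (0) + (0) + (0)] = 0/8 = 0
  <chi_4*chi_5, chi_4> = (1/8)[1*(2)*conj(1) + 1*(-2)*conj(1) + 2*(0)*conj(-1) + 2*(0)*conj(-1) + 2*(0)*conj(1)]
      = (1/8)[(2) + (-2) + (0) + (0) + (0)] = 0/8 = 0
  <chi_4*chi_5, chi_5> = (1/8)[1*(2)*conj(2) + 1*(-2)*conj(-2) + 2*(0)*conj(0) + 2*(0)*conj(0) + 2*(0)*conj(0)]
      = (1/8)[(4) + (4) + (0) + (0) + (0)] = 8/8 = 1
Hence the multiplicities are chi_5: 1. Dimension check: dim(chi_4)*dim(chi_5) = 1*2 = 2 and sum (mult * dim) = 1*2 = 2.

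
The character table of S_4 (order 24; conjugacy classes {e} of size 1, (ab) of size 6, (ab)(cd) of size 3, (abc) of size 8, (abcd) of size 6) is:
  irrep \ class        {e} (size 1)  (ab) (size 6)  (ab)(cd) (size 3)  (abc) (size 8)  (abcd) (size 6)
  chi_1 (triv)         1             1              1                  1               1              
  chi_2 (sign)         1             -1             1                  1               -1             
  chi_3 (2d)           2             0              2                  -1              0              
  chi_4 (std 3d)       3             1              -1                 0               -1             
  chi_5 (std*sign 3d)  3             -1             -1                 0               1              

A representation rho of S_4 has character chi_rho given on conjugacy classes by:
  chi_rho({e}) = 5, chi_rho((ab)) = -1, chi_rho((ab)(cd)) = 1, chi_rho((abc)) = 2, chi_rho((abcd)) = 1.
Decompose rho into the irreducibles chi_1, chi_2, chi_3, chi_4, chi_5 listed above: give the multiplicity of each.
Multiplicities: chi_1: 1, chi_2: 1, chi_3: 0, chi_4: 0, chi_5: 1.

Working: Use <chi_rho, chi> = (1/|G|) sum_C |C| * chi_rho(C) * conj(chi(C)) with |G| = 24 for each irreducible chi in the table:
  <chi_rho, chi_1> = (1/24)[1*(5)*conj(1) + 6*(-1)*conj(1) + 3*(1)*conj(1) + 8*(2)*conj(1) + 6*(1)*conj(1)]
      = (1/24)[(5) + (-6) + (3) + (16) + (6)] = 24/24 = 1
  <chi_rho, chi_2> = (1/24)[1*(5)*conj(1) + 6*(-1)*conj(-1) + 3*(1)*conj(1) + 8*(2)*conj(1) + 6*(1)*conj(-1)]
      = (1/24)[(5) + (6) + (3) + (16) + (-6)] = 24/24 = 1
  <chi_rho, chi_3> = (1/24)[1*(5)*conj(2) + 6*(-1)*conj(0) + 3*(1)*conj(2) + 8*(2)*conj(-1) + 6*(1)*conj(0)]
      = (1/24)[(10) + (0) + (6) + (-16) + (0)] = 0/24 = 0
  <chi_rho, chi_4> = (1/24)[1*(5)*conj(3) + 6*(-1)*conj(1) + 3*(1)*conj(-1) + 8*(2)*conj(0) + 6*(1)*conj(-1)]
      = (1/24)[(15) + (-6) + (-3) + (0) + (-6)] = 0/24 = 0
  <chi_rho, chi_5> = (1/24)[1*(5)*conj(3) + 6*(-1)*conj(-1) + 3*(1)*conj(-1) + 8*(2)*conj(0) + 6*(1)*conj(1)]
      = (1/24)[(15) + (6) + (-3) + (0) + (6)] = 24/24 = 1
Dimension check: dim(rho) = sum (mult * dim) = 1*1 + 1*1 + 0*2 + 0*3 + 1*3 = 5 = chi_rho(e) = 5.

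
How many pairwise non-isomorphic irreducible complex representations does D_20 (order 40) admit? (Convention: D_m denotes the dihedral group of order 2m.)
13

The number of irreducible complex representations of a finite group equals its number of conjugacy classes. D_20 has 13 conjugacy classes (n/2 + 3 for n even), so D_20 (order 40) has exactly 13 irreducible complex representations.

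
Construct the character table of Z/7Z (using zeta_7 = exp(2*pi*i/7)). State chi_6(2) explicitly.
Character table of Z/7Z (irreps indexed chi_0,...,chi_6 with chi_k(m) = zeta_7^(k*m), zeta_7 = exp(2*pi*i/7)):
  irrep \ class  {0} (size 1)  {1} (size 1)    {2} (size 1)    {3} (size 1)    {4} (size 1)    {5} (size 1)    {6} (size 1)  
  chi_0          1             1               1               1               1               1               1             
  chi_1          1             exp(2*I*pi/7)   exp(4*I*pi/7)   exp(6*I*pi/7)   exp(-6*I*pi/7)  exp(-4*I*pi/7)  exp(-2*I*pi/7)
  chi_2          1             exp(4*I*pi/7)   exp(-6*I*pi/7)  exp(-2*I*pi/7)  exp(2*I*pi/7)   exp(6*I*pi/7)   exp(-4*I*pi/7)
  chi_3          1             exp(6*I*pi/7)   exp(-2*I*pi/7)  exp(4*I*pi/7)   exp(-4*I*pi/7)  exp(2*I*pi/7)   exp(-6*I*pi/7)
  chi_4          1             exp(-6*I*pi/7)  exp(2*I*pi/7)   exp(-4*I*pi/7)  exp(4*I*pi/7)   exp(-2*I*pi/7)  exp(6*I*pi/7) 
  chi_5          1             exp(-4*I*pi/7)  exp(6*I*pi/7)   exp(2*I*pi/7)   exp(-2*I*pi/7)  exp(-6*I*pi/7)  exp(4*I*pi/7) 
  chi_6          1             exp(-2*I*pi/7)  exp(-4*I*pi/7)  exp(-6*I*pi/7)  exp(6*I*pi/7)   exp(4*I*pi/7)   exp(2*I*pi/7) 

Spot check: chi_6(2) = zeta_7^(6*2) = zeta_7^12 = exp(-4*I*pi/7).

Argument: Z/7Z is abelian, so all 7 irreducible complex representations are 1-dimensional. They are given by chi_k(m) = zeta_7^(k*m) for k = 0,...,6. Row orthogonality: sum_m chi_k(m) conj(chi_l(m)) = 7 * [k = l].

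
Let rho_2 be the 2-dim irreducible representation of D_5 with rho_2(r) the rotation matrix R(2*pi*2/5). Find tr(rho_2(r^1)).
chi_{rho_2}(r^1) = 2*cos(2*pi*2*1/5) = -sqrt(5)/2 - 1/2

Proof sketch: rho_2(r^1) is rotation by angle 2*pi*2*1/5, whose trace is 2*cos(2*pi*2*1/5) = -sqrt(5)/2 - 1/2.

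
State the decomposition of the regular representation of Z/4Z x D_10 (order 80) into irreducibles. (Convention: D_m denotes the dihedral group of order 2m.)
Each irreducible V_i of dimension d_i appears with multiplicity d_i, i.e. rho_reg = (direct sum over all irreducibles V_i) d_i V_i. The irreducible dimensions for Z/4Z x D_10 are 1, 1, 1, 1, 1, 1, 1, 1, 1, 1, 1, 1, 1, 1, 1, 1, 2, 2, 2, 2, 2, 2, 2, 2, 2, 2, 2, 2, 2, 2, 2, 2: 16 irreducibles of dimension 1, each with multiplicity 1; 16 irreducibles of dimension 2, each with multiplicity 2. Total dimension 16*1*1 + 16*2*2 = 80 = |G|.

Details: General theorem: in the regular representation of a finite group G, each irreducible appears with multiplicity equal to its dimension. Check: dim(rho_reg) = sum d_i^2 = 1 + 1 + 1 + 1 + 1 + 1 + 1 + 1 + 1 + 1 + 1 + 1 + 1 + 1 + 1 + 1 + 4 + 4 + 4 + 4 + 4 + 4 + 4 + 4 + 4 + 4 + 4 + 4 + 4 + 4 + 4 + 4 = 80 = |G|.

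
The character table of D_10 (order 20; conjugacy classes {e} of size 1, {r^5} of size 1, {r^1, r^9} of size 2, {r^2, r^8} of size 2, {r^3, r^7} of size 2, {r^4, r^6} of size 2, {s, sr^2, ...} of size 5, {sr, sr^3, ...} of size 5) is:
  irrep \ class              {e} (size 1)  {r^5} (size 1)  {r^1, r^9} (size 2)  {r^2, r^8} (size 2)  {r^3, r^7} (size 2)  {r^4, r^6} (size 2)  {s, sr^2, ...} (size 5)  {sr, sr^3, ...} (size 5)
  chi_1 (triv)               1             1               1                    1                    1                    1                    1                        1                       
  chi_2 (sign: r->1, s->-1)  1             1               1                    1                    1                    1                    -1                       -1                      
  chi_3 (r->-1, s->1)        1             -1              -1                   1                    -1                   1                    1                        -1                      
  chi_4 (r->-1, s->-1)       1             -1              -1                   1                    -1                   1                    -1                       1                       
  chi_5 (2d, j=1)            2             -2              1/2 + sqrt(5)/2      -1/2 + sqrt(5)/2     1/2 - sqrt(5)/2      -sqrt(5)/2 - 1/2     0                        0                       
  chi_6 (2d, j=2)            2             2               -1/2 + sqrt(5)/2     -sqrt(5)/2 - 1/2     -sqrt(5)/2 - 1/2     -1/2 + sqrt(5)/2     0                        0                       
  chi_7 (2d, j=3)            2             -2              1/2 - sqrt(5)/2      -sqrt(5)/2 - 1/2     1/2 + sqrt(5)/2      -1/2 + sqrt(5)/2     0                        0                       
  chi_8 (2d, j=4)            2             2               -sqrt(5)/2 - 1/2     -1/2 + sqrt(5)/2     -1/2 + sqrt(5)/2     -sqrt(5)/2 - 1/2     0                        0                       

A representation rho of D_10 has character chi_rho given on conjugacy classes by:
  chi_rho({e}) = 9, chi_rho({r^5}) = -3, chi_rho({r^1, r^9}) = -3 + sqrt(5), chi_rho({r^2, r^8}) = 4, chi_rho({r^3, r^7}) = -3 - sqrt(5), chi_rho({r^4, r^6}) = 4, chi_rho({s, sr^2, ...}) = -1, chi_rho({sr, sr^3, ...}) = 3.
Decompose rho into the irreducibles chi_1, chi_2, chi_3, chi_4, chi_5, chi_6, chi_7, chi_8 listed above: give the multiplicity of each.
Multiplicities: chi_1: 1, chi_2: 0, chi_3: 1, chi_4: 3, chi_5: 1, chi_6: 1, chi_7: 0, chi_8: 0.

Details: Use <chi_rho, chi> = (1/|G|) sum_C |C| * chi_rho(C) * conj(chi(C)) with |G| = 20 for each irreducible chi in the table:
  <chi_rho, chi_1> = (1/20)[1*(9)*conj(1) + 1*(-3)*conj(1) + 2*(-3 + sqrt(5))*conj(1) + 2*(4)*conj(1) + 2*(-3 - sqrt(5))*conj(1) + 2*(4)*conj(1) + 5*(-1)*conj(1) + 5*(3)*conj(1)]
      = (1/20)[(9) + (-3) + (-6 + 2*sqrt(5)) + (8) + (-6 - 2*sqrt(5)) + (8) + (-5) + (15)] = 20/20 = 1
  <chi_rho, chi_2> = (1/20)[1*(9)*conj(1) + 1*(-3)*conj(1) + 2*(-3 + sqrt(5))*conj(1) + 2*(4)*conj(1) + 2*(-3 - sqrt(5))*conj(1) + 2*(4)*conj(1) + 5*(-1)*conj(-1) + 5*(3)*conj(-1)]
      = (1/20)[(9) + (-3) + (-6 + 2*sqrt(5)) + (8) + (-6 - 2*sqrt(5)) + (8) + (5) + (-15)] = 0/20 = 0
  <chi_rho, chi_3> = (1/20)[1*(9)*conj(1) + 1*(-3)*conj(-1) + 2*(-3 + sqrt(5))*conj(-1) + 2*(4)*conj(1) + 2*(-3 - sqrt(5))*conj(-1) + 2*(4)*conj(1) + 5*(-1)*conj(1) + 5*(3)*conj(-1)]
      = (1/20)[(9) + (3) + (6 - 2*sqrt(5)) + (8) + (2*sqrt(5) + 6) + (8) + (-5) + (-15)] = 20/20 = 1
  <chi_rho, chi_4> = (1/20)[1*(9)*conj(1) + 1*(-3)*conj(-1) + 2*(-3 + sqrt(5))*conj(-1) + 2*(4)*conj(1) + 2*(-3 - sqrt(5))*conj(-1) + 2*(4)*conj(1) + 5*(-1)*conj(-1) + 5*(3)*conj(1)]
      = (1/20)[(9) + (3) + (6 - 2*sqrt(5)) + (8) + (2*sqrt(5) + 6) + (8) + (5) + (15)] = 60/20 = 3
  <chi_rho, chi_5> = (1/20)[1*(9)*conj(2) + 1*(-3)*conj(-2) + 2*(-3 + sqrt(5))*conj(1/2 + sqrt(5)/2) + 2*(4)*conj(-1/2 + sqrt(5)/2) + 2*(-3 - sqrt(5))*conj(1/2 - sqrt(5)/2) + 2*(4)*conj(-sqrt(5)/2 - 1/2) + 5*(-1)*conj(0) + 5*(3)*conj(0)]
      = (1/20)[(18) + (6) + (2 - 2*sqrt(5)) + (-4 + 4*sqrt(5)) + (2 + 2*sqrt(5)) + (-4*sqrt(5) - 4) + (0) + (0)] = 20/20 = 1
  <chi_rho, chi_6> = (1/20)[1*(9)*conj(2) + 1*(-3)*conj(2) + 2*(-3 + sqrt(5))*conj(-1/2 + sqrt(5)/2) + 2*(4)*conj(-sqrt(5)/2 - 1/2) + 2*(-3 - sqrt(5))*conj(-sqrt(5)/2 - 1/2) + 2*(4)*conj(-1/2 + sqrt(5)/2) + 5*(-1)*conj(0) + 5*(3)*conj(0)]
      = (1/20)[(18) + (-6) + (8 - 4*sqrt(5)) + (-4*sqrt(5) - 4) + (8 + 4*sqrt(5)) + (-4 + 4*sqrt(5)) + (0) + (0)] = 20/20 = 1
  <chi_rho, chi_7> = (1/20)[1*(9)*conj(2) + 1*(-3)*conj(-2) + 2*(-3 + sqrt(5))*conj(1/2 - sqrt(5)/2) + 2*(4)*conj(-sqrt(5)/2 - 1/2) + 2*(-3 - sqrt(5))*conj(1/2 + sqrt(5)/2) + 2*(4)*conj(-1/2 + sqrt(5)/2) + 5*(-1)*conj(0) + 5*(3)*conj(0)]
      = (1/20)[(18) + (6) + (-8 + 4*sqrt(5)) + (-4*sqrt(5) - 4) + (-4*sqrt(5) - 8) + (-4 + 4*sqrt(5)) + (0) + (0)] = 0/20 = 0
  <chi_rho, chi_8> = (1/20)[1*(9)*conj(2) + 1*(-3)*conj(2) + 2*(-3 + sqrt(5))*conj(-sqrt(5)/2 - 1/2) + 2*(4)*conj(-1/2 + sqrt(5)/2) + 2*(-3 - sqrt(5))*conj(-1/2 + sqrt(5)/2) + 2*(4)*conj(-sqrt(5)/2 - 1/2) + 5*(-1)*conj(0) + 5*(3)*conj(0)]
      = (1/20)[(18) + (-6) + (-2 + 2*sqrt(5)) + (-4 + 4*sqrt(5)) + (-2*sqrt(5) - 2) + (-4*sqrt(5) - 4) + (0) + (0)] = 0/20 = 0
Dimension check: dim(rho) = sum (mult * dim) = 1*1 + 0*1 + 1*1 + 3*1 + 1*2 + 1*2 + 0*2 + 0*2 = 9 = chi_rho(e) = 9.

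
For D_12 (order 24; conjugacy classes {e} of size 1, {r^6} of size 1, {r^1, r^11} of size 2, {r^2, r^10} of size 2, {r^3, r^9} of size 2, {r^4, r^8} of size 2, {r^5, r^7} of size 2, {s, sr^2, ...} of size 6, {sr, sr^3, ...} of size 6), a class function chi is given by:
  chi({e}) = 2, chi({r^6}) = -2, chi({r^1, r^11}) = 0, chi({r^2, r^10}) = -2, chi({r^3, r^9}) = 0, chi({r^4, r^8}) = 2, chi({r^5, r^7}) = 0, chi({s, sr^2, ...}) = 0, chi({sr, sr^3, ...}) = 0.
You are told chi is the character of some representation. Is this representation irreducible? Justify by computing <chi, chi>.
Irreducible: <chi, chi> = 1.

Solution. <chi, chi> = (1/|G|) sum_C |C| * |chi(C)|^2 = (1/24)[1*|2|^2 + 1*|-2|^2 + 2*|0|^2 + 2*|-2|^2 + 2*|0|^2 + 2*|2|^2 + 2*|0|^2 + 6*|0|^2 + 6*|0|^2]
  = (1/24)[(4) + (4) + (0) + (8) + (0) + (8) + (0) + (0) + (0)] = 24/24 = 1.
A character is irreducible iff <chi, chi> = 1, so this representation is irreducible.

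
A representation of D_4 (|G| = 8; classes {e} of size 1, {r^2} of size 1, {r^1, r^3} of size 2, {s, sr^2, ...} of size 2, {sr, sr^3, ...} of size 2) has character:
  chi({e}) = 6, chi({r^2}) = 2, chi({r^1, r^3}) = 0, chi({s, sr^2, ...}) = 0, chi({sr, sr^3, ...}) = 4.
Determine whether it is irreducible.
Not irreducible (reducible): <chi, chi> = 9 > 1.

<chi, chi> = (1/|G|) sum_C |C| * |chi(C)|^2 = (1/8)[1*|6|^2 + 1*|2|^2 + 2*|0|^2 + 2*|0|^2 + 2*|4|^2]
  = (1/8)[(36) + (4) + (0) + (0) + (32)] = 72/8 = 9.
A character is irreducible iff <chi, chi> = 1, so this representation is reducible.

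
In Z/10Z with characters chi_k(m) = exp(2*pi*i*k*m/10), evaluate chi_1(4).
chi_1(4) = zeta_10^4 = exp(4*I*pi/5)

Why: chi_1(4) = zeta_10^(1*4) = zeta_10^4. Since zeta_10^10 = 1, this equals zeta_10^4 = exp(2*pi*i*4/10) = exp(4*I*pi/5).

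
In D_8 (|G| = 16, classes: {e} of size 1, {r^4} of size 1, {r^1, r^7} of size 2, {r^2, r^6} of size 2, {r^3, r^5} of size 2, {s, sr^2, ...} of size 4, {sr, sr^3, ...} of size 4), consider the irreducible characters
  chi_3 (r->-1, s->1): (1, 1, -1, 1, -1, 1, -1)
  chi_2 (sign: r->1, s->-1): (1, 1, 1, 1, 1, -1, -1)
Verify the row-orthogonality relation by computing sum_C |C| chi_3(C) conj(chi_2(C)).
Sum = 0; so <chi_3, chi_2> = 0 (distinct irreducibles are orthogonal).

Compute term by term over conjugacy classes (|C| * chi_3(C) * conj(chi_2(C))):
  1*(1)*conj(1) + 1*(1)*conj(1) + 2*(-1)*conj(1) + 2*(1)*conj(1) + 2*(-1)*conj(1) + 4*(1)*conj(-1) + 4*(-1)*conj(-1)
  = (1) + (1) + (-2) + (2) + (-2) + (-4) + (4)
  = 0.
Dividing by |G| = 16 gives 0/16 = 0, matching the row-orthogonality relation <chi_3, chi_2> = [chi_3 = chi_2].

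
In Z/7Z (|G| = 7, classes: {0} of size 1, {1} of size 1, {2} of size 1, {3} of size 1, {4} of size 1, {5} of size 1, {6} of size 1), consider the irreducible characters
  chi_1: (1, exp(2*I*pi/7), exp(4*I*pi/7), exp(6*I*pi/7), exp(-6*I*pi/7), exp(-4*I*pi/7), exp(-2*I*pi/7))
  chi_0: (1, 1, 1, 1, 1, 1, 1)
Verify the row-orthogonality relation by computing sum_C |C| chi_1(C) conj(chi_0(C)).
Sum = 0; so <chi_1, chi_0> = 0 (distinct irreducibles are orthogonal).

Argument: Compute term by term over conjugacy classes (|C| * chi_1(C) * conj(chi_0(C))):
  1*(1)*conj(1) + 1*(exp(2*I*pi/7))*conj(1) + 1*(exp(4*I*pi/7))*conj(1) + 1*(exp(6*I*pi/7))*conj(1) + 1*(exp(-6*I*pi/7))*conj(1) + 1*(exp(-4*I*pi/7))*conj(1) + 1*(exp(-2*I*pi/7))*conj(1)
  = (1) + (exp(2*I*pi/7)) + (exp(4*I*pi/7)) + (exp(6*I*pi/7)) + (exp(-6*I*pi/7)) + (exp(-4*I*pi/7)) + (exp(-2*I*pi/7))
  = 0.
(Exp terms are combined using exp(i*s)*conj(exp(i*t)) = exp(i*(s-t)), and sums of them are collapsed using the identity that for every m > 1 the m distinct m-th roots of unity sum to 0, e.g. 1 + exp(2*I*pi/3) + exp(-2*I*pi/3) = 0.)
Dividing by |G| = 7 gives 0/7 = 0, matching the row-orthogonality relation <chi_1, chi_0> = [chi_1 = chi_0].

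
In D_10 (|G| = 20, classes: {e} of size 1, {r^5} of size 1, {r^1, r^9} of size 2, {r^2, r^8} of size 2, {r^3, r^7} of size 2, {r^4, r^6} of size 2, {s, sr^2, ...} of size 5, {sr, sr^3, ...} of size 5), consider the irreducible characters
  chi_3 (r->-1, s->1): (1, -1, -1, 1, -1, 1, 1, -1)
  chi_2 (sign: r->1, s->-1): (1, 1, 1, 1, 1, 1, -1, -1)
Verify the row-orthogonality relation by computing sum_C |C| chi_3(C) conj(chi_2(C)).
Sum = 0; so <chi_3, chi_2> = 0 (distinct irreducibles are orthogonal).

Why: Compute term by term over conjugacy classes (|C| * chi_3(C) * conj(chi_2(C))):
  1*(1)*conj(1) + 1*(-1)*conj(1) + 2*(-1)*conj(1) + 2*(1)*conj(1) + 2*(-1)*conj(1) + 2*(1)*conj(1) + 5*(1)*conj(-1) + 5*(-1)*conj(-1)
  = (1) + (-1) + (-2) + (2) + (-2) + (2) + (-5) + (5)
  = 0.
Dividing by |G| = 20 gives 0/20 = 0, matching the row-orthogonality relation <chi_3, chi_2> = [chi_3 = chi_2].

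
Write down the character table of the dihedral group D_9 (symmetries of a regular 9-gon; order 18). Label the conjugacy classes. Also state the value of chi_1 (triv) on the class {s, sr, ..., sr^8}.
Conjugacy classes: {e} of size 1, {r^1, r^8} of size 2, {r^2, r^7} of size 2, {r^3, r^6} of size 2, {r^4, r^5} of size 2, {s, sr, ..., sr^8} of size 9.
Character table:
  irrep \ class              {e} (size 1)  {r^1, r^8} (size 2)  {r^2, r^7} (size 2)  {r^3, r^6} (size 2)  {r^4, r^5} (size 2)  {s, sr, ..., sr^8} (size 9)
  chi_1 (triv)               1             1                    1                    1                    1                    1                          
  chi_2 (sign: r->1, s->-1)  1             1                    1                    1                    1                    -1                         
  chi_3 (2d, j=1)            2             2*cos(2*pi/9)        2*cos(4*pi/9)        -1                   -2*cos(pi/9)         0                          
  chi_4 (2d, j=2)            2             2*cos(4*pi/9)        -2*cos(pi/9)         -1                   2*cos(2*pi/9)        0                          
  chi_5 (2d, j=3)            2             -1                   -1                   2                    -1                   0                          
  chi_6 (2d, j=4)            2             -2*cos(pi/9)         2*cos(2*pi/9)        -1                   2*cos(4*pi/9)        0                          

Spot check: chi_1 (triv) on {s, sr, ..., sr^8} = 1.

Justification: D_9 has order 2*9 = 18 with 6 conjugacy classes, hence 6 irreducibles. Sum of squared dims 1 + 1 + 4 + 4 + 4 + 4 = 18 = |G|. Linear characters come from the abelianisation; the 2-dimensional irreps have character r^k -> 2*cos(2*pi*j*k/9), reflections -> 0.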